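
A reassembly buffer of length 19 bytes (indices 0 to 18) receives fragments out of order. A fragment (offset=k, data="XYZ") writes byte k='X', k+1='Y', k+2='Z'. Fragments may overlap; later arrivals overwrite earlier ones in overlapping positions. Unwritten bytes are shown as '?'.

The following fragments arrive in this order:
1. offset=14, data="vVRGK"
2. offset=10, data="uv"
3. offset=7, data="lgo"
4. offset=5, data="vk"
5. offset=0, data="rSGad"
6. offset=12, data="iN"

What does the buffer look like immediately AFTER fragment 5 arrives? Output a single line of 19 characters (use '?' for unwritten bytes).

Fragment 1: offset=14 data="vVRGK" -> buffer=??????????????vVRGK
Fragment 2: offset=10 data="uv" -> buffer=??????????uv??vVRGK
Fragment 3: offset=7 data="lgo" -> buffer=???????lgouv??vVRGK
Fragment 4: offset=5 data="vk" -> buffer=?????vklgouv??vVRGK
Fragment 5: offset=0 data="rSGad" -> buffer=rSGadvklgouv??vVRGK

Answer: rSGadvklgouv??vVRGK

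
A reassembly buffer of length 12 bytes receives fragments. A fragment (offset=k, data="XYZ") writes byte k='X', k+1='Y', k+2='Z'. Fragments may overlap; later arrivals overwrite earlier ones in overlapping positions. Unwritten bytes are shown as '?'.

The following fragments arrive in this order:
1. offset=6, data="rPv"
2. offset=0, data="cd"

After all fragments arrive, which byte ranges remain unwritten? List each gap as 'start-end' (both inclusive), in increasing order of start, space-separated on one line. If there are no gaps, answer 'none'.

Answer: 2-5 9-11

Derivation:
Fragment 1: offset=6 len=3
Fragment 2: offset=0 len=2
Gaps: 2-5 9-11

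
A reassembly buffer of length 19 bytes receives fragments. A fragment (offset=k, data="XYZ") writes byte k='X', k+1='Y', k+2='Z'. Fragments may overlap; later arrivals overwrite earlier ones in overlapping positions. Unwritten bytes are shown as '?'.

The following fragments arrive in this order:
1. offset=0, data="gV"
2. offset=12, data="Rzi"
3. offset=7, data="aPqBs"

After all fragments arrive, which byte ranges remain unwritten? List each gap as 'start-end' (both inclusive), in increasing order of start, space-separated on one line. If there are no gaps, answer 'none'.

Fragment 1: offset=0 len=2
Fragment 2: offset=12 len=3
Fragment 3: offset=7 len=5
Gaps: 2-6 15-18

Answer: 2-6 15-18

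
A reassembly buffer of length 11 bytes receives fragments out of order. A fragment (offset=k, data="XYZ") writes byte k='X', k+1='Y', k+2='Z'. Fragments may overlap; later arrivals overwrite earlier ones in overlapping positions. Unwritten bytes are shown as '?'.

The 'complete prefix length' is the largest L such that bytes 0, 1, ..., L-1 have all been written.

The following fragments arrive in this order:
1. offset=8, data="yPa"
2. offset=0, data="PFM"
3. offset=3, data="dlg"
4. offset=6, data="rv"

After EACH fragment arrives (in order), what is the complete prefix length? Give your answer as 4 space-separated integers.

Fragment 1: offset=8 data="yPa" -> buffer=????????yPa -> prefix_len=0
Fragment 2: offset=0 data="PFM" -> buffer=PFM?????yPa -> prefix_len=3
Fragment 3: offset=3 data="dlg" -> buffer=PFMdlg??yPa -> prefix_len=6
Fragment 4: offset=6 data="rv" -> buffer=PFMdlgrvyPa -> prefix_len=11

Answer: 0 3 6 11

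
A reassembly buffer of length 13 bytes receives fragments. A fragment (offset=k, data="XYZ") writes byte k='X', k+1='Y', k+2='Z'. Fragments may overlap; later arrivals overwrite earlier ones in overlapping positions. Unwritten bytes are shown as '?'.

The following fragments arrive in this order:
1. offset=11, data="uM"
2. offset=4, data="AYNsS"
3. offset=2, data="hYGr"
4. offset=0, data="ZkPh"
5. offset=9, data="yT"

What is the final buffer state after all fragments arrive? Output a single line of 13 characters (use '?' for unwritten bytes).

Answer: ZkPhGrNsSyTuM

Derivation:
Fragment 1: offset=11 data="uM" -> buffer=???????????uM
Fragment 2: offset=4 data="AYNsS" -> buffer=????AYNsS??uM
Fragment 3: offset=2 data="hYGr" -> buffer=??hYGrNsS??uM
Fragment 4: offset=0 data="ZkPh" -> buffer=ZkPhGrNsS??uM
Fragment 5: offset=9 data="yT" -> buffer=ZkPhGrNsSyTuM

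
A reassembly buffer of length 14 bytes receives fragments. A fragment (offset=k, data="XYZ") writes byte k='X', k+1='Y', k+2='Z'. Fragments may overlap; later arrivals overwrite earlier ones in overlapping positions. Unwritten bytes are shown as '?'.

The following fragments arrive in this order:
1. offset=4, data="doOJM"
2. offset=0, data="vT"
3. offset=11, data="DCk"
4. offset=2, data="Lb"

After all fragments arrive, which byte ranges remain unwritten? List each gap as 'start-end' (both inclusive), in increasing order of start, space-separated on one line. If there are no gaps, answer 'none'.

Answer: 9-10

Derivation:
Fragment 1: offset=4 len=5
Fragment 2: offset=0 len=2
Fragment 3: offset=11 len=3
Fragment 4: offset=2 len=2
Gaps: 9-10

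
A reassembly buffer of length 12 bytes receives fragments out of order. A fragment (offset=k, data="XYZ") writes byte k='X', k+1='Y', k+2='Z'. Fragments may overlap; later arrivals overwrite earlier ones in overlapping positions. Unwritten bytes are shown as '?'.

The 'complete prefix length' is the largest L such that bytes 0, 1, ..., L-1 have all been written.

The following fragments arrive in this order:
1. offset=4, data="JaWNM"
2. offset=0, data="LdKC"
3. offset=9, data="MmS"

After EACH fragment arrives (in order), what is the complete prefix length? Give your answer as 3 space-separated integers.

Answer: 0 9 12

Derivation:
Fragment 1: offset=4 data="JaWNM" -> buffer=????JaWNM??? -> prefix_len=0
Fragment 2: offset=0 data="LdKC" -> buffer=LdKCJaWNM??? -> prefix_len=9
Fragment 3: offset=9 data="MmS" -> buffer=LdKCJaWNMMmS -> prefix_len=12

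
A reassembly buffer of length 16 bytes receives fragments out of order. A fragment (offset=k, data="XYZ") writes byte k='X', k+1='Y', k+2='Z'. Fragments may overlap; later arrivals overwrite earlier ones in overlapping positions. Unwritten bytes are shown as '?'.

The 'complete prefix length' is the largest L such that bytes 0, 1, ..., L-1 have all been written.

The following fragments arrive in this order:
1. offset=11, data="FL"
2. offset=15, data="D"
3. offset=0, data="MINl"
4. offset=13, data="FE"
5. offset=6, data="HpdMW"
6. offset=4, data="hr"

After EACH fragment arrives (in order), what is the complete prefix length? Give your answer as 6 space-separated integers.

Answer: 0 0 4 4 4 16

Derivation:
Fragment 1: offset=11 data="FL" -> buffer=???????????FL??? -> prefix_len=0
Fragment 2: offset=15 data="D" -> buffer=???????????FL??D -> prefix_len=0
Fragment 3: offset=0 data="MINl" -> buffer=MINl???????FL??D -> prefix_len=4
Fragment 4: offset=13 data="FE" -> buffer=MINl???????FLFED -> prefix_len=4
Fragment 5: offset=6 data="HpdMW" -> buffer=MINl??HpdMWFLFED -> prefix_len=4
Fragment 6: offset=4 data="hr" -> buffer=MINlhrHpdMWFLFED -> prefix_len=16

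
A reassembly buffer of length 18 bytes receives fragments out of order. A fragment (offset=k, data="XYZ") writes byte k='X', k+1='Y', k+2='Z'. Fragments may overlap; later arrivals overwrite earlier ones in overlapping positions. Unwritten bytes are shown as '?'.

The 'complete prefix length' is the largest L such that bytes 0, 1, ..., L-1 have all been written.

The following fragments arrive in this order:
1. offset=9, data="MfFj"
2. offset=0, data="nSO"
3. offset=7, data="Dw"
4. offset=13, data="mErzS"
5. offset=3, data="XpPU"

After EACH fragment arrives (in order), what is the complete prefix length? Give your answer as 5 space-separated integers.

Answer: 0 3 3 3 18

Derivation:
Fragment 1: offset=9 data="MfFj" -> buffer=?????????MfFj????? -> prefix_len=0
Fragment 2: offset=0 data="nSO" -> buffer=nSO??????MfFj????? -> prefix_len=3
Fragment 3: offset=7 data="Dw" -> buffer=nSO????DwMfFj????? -> prefix_len=3
Fragment 4: offset=13 data="mErzS" -> buffer=nSO????DwMfFjmErzS -> prefix_len=3
Fragment 5: offset=3 data="XpPU" -> buffer=nSOXpPUDwMfFjmErzS -> prefix_len=18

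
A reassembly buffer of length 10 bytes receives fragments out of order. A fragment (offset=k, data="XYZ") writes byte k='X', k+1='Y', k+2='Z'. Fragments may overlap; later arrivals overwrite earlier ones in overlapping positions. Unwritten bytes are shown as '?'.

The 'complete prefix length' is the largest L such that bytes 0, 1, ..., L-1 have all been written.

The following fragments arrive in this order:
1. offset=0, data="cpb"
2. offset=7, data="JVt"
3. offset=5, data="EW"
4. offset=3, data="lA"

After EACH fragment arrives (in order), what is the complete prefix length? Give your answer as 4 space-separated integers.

Fragment 1: offset=0 data="cpb" -> buffer=cpb??????? -> prefix_len=3
Fragment 2: offset=7 data="JVt" -> buffer=cpb????JVt -> prefix_len=3
Fragment 3: offset=5 data="EW" -> buffer=cpb??EWJVt -> prefix_len=3
Fragment 4: offset=3 data="lA" -> buffer=cpblAEWJVt -> prefix_len=10

Answer: 3 3 3 10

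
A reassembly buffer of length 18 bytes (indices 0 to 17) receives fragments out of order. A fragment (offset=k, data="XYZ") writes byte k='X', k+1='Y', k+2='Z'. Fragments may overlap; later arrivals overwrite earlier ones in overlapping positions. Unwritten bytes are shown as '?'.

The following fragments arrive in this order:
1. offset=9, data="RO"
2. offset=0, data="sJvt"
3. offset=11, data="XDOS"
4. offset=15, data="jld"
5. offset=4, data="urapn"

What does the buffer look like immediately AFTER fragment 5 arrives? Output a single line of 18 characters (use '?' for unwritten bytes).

Answer: sJvturapnROXDOSjld

Derivation:
Fragment 1: offset=9 data="RO" -> buffer=?????????RO???????
Fragment 2: offset=0 data="sJvt" -> buffer=sJvt?????RO???????
Fragment 3: offset=11 data="XDOS" -> buffer=sJvt?????ROXDOS???
Fragment 4: offset=15 data="jld" -> buffer=sJvt?????ROXDOSjld
Fragment 5: offset=4 data="urapn" -> buffer=sJvturapnROXDOSjld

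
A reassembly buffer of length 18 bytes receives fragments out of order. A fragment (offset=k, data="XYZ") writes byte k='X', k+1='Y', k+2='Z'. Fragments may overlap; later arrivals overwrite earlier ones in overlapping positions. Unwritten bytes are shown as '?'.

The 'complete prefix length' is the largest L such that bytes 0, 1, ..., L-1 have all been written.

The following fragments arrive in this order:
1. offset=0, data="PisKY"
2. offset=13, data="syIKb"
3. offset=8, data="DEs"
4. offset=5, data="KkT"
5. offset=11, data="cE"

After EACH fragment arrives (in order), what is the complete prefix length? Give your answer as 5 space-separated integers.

Answer: 5 5 5 11 18

Derivation:
Fragment 1: offset=0 data="PisKY" -> buffer=PisKY????????????? -> prefix_len=5
Fragment 2: offset=13 data="syIKb" -> buffer=PisKY????????syIKb -> prefix_len=5
Fragment 3: offset=8 data="DEs" -> buffer=PisKY???DEs??syIKb -> prefix_len=5
Fragment 4: offset=5 data="KkT" -> buffer=PisKYKkTDEs??syIKb -> prefix_len=11
Fragment 5: offset=11 data="cE" -> buffer=PisKYKkTDEscEsyIKb -> prefix_len=18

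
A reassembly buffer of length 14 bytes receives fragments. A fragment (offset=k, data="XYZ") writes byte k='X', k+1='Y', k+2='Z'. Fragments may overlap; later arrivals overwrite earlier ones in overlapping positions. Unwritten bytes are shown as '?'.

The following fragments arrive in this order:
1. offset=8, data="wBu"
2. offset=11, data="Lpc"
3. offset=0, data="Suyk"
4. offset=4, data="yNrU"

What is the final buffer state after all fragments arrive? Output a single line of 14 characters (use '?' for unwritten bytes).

Answer: SuykyNrUwBuLpc

Derivation:
Fragment 1: offset=8 data="wBu" -> buffer=????????wBu???
Fragment 2: offset=11 data="Lpc" -> buffer=????????wBuLpc
Fragment 3: offset=0 data="Suyk" -> buffer=Suyk????wBuLpc
Fragment 4: offset=4 data="yNrU" -> buffer=SuykyNrUwBuLpc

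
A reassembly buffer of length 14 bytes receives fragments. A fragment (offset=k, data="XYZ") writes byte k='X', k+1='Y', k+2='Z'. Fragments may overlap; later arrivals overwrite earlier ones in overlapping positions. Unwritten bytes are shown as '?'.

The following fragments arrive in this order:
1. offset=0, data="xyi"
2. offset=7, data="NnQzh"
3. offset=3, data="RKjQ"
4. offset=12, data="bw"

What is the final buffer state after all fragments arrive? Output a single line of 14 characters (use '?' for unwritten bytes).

Answer: xyiRKjQNnQzhbw

Derivation:
Fragment 1: offset=0 data="xyi" -> buffer=xyi???????????
Fragment 2: offset=7 data="NnQzh" -> buffer=xyi????NnQzh??
Fragment 3: offset=3 data="RKjQ" -> buffer=xyiRKjQNnQzh??
Fragment 4: offset=12 data="bw" -> buffer=xyiRKjQNnQzhbw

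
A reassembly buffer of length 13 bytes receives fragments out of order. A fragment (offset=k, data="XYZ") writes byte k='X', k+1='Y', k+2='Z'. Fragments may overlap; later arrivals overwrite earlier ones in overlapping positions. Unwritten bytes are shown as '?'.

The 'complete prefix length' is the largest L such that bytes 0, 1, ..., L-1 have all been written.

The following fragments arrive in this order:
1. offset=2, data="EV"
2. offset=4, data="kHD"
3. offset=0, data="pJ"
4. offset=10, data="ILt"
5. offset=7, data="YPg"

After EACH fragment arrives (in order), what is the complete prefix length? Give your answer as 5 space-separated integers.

Answer: 0 0 7 7 13

Derivation:
Fragment 1: offset=2 data="EV" -> buffer=??EV????????? -> prefix_len=0
Fragment 2: offset=4 data="kHD" -> buffer=??EVkHD?????? -> prefix_len=0
Fragment 3: offset=0 data="pJ" -> buffer=pJEVkHD?????? -> prefix_len=7
Fragment 4: offset=10 data="ILt" -> buffer=pJEVkHD???ILt -> prefix_len=7
Fragment 5: offset=7 data="YPg" -> buffer=pJEVkHDYPgILt -> prefix_len=13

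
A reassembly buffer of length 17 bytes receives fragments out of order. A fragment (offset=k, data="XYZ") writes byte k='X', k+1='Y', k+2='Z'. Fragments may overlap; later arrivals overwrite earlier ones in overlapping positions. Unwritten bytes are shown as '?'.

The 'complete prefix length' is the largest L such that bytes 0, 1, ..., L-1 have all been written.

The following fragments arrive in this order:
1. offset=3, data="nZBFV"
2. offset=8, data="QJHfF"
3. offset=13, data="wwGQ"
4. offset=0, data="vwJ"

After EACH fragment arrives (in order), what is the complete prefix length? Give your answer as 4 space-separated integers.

Fragment 1: offset=3 data="nZBFV" -> buffer=???nZBFV????????? -> prefix_len=0
Fragment 2: offset=8 data="QJHfF" -> buffer=???nZBFVQJHfF???? -> prefix_len=0
Fragment 3: offset=13 data="wwGQ" -> buffer=???nZBFVQJHfFwwGQ -> prefix_len=0
Fragment 4: offset=0 data="vwJ" -> buffer=vwJnZBFVQJHfFwwGQ -> prefix_len=17

Answer: 0 0 0 17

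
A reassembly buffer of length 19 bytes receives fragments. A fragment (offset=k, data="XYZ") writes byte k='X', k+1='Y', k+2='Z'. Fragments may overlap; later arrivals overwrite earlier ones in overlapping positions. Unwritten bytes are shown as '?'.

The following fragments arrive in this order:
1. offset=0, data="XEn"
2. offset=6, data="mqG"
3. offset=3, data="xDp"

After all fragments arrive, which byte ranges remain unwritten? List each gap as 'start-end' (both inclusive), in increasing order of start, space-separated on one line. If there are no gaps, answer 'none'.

Answer: 9-18

Derivation:
Fragment 1: offset=0 len=3
Fragment 2: offset=6 len=3
Fragment 3: offset=3 len=3
Gaps: 9-18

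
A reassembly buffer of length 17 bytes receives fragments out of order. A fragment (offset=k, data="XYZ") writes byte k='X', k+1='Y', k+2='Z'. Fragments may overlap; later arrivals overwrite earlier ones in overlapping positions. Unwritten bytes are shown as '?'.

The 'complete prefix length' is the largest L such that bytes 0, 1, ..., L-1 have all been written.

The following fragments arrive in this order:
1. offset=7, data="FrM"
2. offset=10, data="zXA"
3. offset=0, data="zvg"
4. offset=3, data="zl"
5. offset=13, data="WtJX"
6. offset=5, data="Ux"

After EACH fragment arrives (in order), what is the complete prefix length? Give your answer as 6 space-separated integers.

Fragment 1: offset=7 data="FrM" -> buffer=???????FrM??????? -> prefix_len=0
Fragment 2: offset=10 data="zXA" -> buffer=???????FrMzXA???? -> prefix_len=0
Fragment 3: offset=0 data="zvg" -> buffer=zvg????FrMzXA???? -> prefix_len=3
Fragment 4: offset=3 data="zl" -> buffer=zvgzl??FrMzXA???? -> prefix_len=5
Fragment 5: offset=13 data="WtJX" -> buffer=zvgzl??FrMzXAWtJX -> prefix_len=5
Fragment 6: offset=5 data="Ux" -> buffer=zvgzlUxFrMzXAWtJX -> prefix_len=17

Answer: 0 0 3 5 5 17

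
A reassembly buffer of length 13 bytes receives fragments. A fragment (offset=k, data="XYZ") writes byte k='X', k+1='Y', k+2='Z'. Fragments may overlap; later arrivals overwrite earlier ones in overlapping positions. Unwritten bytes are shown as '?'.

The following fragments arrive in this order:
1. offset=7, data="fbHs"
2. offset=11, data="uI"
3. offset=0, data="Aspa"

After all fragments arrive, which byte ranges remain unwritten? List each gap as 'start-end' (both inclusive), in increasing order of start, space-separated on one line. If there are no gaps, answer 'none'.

Fragment 1: offset=7 len=4
Fragment 2: offset=11 len=2
Fragment 3: offset=0 len=4
Gaps: 4-6

Answer: 4-6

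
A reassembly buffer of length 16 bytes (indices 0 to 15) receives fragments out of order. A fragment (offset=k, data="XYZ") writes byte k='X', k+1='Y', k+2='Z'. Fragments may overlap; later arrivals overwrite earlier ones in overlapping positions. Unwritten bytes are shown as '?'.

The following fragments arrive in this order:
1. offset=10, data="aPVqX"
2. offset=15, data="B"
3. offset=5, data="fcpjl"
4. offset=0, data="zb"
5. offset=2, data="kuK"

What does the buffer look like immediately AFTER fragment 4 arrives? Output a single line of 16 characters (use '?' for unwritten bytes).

Answer: zb???fcpjlaPVqXB

Derivation:
Fragment 1: offset=10 data="aPVqX" -> buffer=??????????aPVqX?
Fragment 2: offset=15 data="B" -> buffer=??????????aPVqXB
Fragment 3: offset=5 data="fcpjl" -> buffer=?????fcpjlaPVqXB
Fragment 4: offset=0 data="zb" -> buffer=zb???fcpjlaPVqXB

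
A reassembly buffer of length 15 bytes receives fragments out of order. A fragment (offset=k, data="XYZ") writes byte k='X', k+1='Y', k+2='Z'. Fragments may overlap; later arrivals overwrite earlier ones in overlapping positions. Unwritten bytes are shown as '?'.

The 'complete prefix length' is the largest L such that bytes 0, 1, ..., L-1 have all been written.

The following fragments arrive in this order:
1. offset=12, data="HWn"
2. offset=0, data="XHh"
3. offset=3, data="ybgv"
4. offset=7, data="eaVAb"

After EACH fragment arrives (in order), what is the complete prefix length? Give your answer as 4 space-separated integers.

Answer: 0 3 7 15

Derivation:
Fragment 1: offset=12 data="HWn" -> buffer=????????????HWn -> prefix_len=0
Fragment 2: offset=0 data="XHh" -> buffer=XHh?????????HWn -> prefix_len=3
Fragment 3: offset=3 data="ybgv" -> buffer=XHhybgv?????HWn -> prefix_len=7
Fragment 4: offset=7 data="eaVAb" -> buffer=XHhybgveaVAbHWn -> prefix_len=15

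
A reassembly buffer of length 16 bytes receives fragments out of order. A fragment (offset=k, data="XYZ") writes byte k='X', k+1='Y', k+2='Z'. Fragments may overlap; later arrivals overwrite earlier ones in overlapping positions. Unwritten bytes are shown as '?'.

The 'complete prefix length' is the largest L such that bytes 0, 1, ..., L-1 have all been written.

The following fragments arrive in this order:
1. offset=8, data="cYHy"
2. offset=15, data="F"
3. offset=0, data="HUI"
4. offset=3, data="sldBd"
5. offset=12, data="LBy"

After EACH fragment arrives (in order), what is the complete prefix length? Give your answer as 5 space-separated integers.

Fragment 1: offset=8 data="cYHy" -> buffer=????????cYHy???? -> prefix_len=0
Fragment 2: offset=15 data="F" -> buffer=????????cYHy???F -> prefix_len=0
Fragment 3: offset=0 data="HUI" -> buffer=HUI?????cYHy???F -> prefix_len=3
Fragment 4: offset=3 data="sldBd" -> buffer=HUIsldBdcYHy???F -> prefix_len=12
Fragment 5: offset=12 data="LBy" -> buffer=HUIsldBdcYHyLByF -> prefix_len=16

Answer: 0 0 3 12 16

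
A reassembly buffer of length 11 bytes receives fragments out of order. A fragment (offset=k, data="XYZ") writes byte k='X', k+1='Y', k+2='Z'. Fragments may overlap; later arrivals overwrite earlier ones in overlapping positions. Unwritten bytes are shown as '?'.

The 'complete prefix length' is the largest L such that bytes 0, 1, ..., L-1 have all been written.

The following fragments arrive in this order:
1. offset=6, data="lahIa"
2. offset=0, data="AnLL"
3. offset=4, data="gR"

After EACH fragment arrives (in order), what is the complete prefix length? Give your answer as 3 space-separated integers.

Fragment 1: offset=6 data="lahIa" -> buffer=??????lahIa -> prefix_len=0
Fragment 2: offset=0 data="AnLL" -> buffer=AnLL??lahIa -> prefix_len=4
Fragment 3: offset=4 data="gR" -> buffer=AnLLgRlahIa -> prefix_len=11

Answer: 0 4 11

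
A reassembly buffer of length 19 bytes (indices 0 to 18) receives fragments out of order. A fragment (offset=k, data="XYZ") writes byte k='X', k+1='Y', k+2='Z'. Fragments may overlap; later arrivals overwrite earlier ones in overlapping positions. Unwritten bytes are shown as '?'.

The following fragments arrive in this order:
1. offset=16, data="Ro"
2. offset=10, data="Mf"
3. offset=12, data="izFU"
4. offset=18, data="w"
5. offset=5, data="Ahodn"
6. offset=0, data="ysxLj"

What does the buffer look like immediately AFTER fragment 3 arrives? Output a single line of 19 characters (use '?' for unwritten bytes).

Fragment 1: offset=16 data="Ro" -> buffer=????????????????Ro?
Fragment 2: offset=10 data="Mf" -> buffer=??????????Mf????Ro?
Fragment 3: offset=12 data="izFU" -> buffer=??????????MfizFURo?

Answer: ??????????MfizFURo?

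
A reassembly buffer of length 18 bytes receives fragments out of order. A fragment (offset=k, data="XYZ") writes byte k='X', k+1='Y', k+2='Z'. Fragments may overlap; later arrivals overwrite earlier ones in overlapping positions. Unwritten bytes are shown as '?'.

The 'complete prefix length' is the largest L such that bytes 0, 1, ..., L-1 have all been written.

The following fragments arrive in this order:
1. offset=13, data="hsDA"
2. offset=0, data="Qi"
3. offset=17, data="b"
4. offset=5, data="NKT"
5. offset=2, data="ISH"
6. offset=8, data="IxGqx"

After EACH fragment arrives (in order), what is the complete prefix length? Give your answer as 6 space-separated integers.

Answer: 0 2 2 2 8 18

Derivation:
Fragment 1: offset=13 data="hsDA" -> buffer=?????????????hsDA? -> prefix_len=0
Fragment 2: offset=0 data="Qi" -> buffer=Qi???????????hsDA? -> prefix_len=2
Fragment 3: offset=17 data="b" -> buffer=Qi???????????hsDAb -> prefix_len=2
Fragment 4: offset=5 data="NKT" -> buffer=Qi???NKT?????hsDAb -> prefix_len=2
Fragment 5: offset=2 data="ISH" -> buffer=QiISHNKT?????hsDAb -> prefix_len=8
Fragment 6: offset=8 data="IxGqx" -> buffer=QiISHNKTIxGqxhsDAb -> prefix_len=18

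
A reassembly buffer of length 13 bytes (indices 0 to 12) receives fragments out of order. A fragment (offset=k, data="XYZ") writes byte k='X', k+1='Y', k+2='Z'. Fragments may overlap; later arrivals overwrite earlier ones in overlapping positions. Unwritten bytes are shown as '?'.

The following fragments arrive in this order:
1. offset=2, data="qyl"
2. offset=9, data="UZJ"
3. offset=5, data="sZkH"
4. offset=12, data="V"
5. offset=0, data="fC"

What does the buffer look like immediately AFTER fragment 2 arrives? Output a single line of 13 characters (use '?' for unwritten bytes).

Answer: ??qyl????UZJ?

Derivation:
Fragment 1: offset=2 data="qyl" -> buffer=??qyl????????
Fragment 2: offset=9 data="UZJ" -> buffer=??qyl????UZJ?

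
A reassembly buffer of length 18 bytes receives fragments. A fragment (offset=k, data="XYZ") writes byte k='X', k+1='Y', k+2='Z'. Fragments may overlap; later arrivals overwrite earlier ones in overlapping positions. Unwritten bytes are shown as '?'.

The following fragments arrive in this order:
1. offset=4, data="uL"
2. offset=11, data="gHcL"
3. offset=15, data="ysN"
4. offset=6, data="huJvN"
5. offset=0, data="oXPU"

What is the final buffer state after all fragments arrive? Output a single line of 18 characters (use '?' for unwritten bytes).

Answer: oXPUuLhuJvNgHcLysN

Derivation:
Fragment 1: offset=4 data="uL" -> buffer=????uL????????????
Fragment 2: offset=11 data="gHcL" -> buffer=????uL?????gHcL???
Fragment 3: offset=15 data="ysN" -> buffer=????uL?????gHcLysN
Fragment 4: offset=6 data="huJvN" -> buffer=????uLhuJvNgHcLysN
Fragment 5: offset=0 data="oXPU" -> buffer=oXPUuLhuJvNgHcLysN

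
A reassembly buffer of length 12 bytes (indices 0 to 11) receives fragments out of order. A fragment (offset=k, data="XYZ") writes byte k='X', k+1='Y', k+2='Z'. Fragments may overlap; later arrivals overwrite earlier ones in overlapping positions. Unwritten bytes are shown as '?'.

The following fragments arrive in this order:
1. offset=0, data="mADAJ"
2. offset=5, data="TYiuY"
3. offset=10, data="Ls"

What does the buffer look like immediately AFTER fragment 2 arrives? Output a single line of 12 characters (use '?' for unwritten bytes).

Fragment 1: offset=0 data="mADAJ" -> buffer=mADAJ???????
Fragment 2: offset=5 data="TYiuY" -> buffer=mADAJTYiuY??

Answer: mADAJTYiuY??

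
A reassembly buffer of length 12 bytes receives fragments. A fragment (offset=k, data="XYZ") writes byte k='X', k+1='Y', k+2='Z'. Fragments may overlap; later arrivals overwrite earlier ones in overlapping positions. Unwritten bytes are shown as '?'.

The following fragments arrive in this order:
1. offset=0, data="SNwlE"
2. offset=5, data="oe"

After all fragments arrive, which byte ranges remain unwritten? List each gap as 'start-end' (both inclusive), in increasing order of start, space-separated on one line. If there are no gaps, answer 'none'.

Answer: 7-11

Derivation:
Fragment 1: offset=0 len=5
Fragment 2: offset=5 len=2
Gaps: 7-11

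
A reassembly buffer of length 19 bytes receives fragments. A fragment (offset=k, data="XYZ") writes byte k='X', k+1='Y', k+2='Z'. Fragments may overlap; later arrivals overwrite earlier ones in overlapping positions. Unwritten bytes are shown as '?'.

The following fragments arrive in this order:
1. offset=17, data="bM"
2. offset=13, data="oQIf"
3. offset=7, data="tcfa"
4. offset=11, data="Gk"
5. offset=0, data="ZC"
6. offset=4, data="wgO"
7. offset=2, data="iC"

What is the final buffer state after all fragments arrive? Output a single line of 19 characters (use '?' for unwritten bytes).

Fragment 1: offset=17 data="bM" -> buffer=?????????????????bM
Fragment 2: offset=13 data="oQIf" -> buffer=?????????????oQIfbM
Fragment 3: offset=7 data="tcfa" -> buffer=???????tcfa??oQIfbM
Fragment 4: offset=11 data="Gk" -> buffer=???????tcfaGkoQIfbM
Fragment 5: offset=0 data="ZC" -> buffer=ZC?????tcfaGkoQIfbM
Fragment 6: offset=4 data="wgO" -> buffer=ZC??wgOtcfaGkoQIfbM
Fragment 7: offset=2 data="iC" -> buffer=ZCiCwgOtcfaGkoQIfbM

Answer: ZCiCwgOtcfaGkoQIfbM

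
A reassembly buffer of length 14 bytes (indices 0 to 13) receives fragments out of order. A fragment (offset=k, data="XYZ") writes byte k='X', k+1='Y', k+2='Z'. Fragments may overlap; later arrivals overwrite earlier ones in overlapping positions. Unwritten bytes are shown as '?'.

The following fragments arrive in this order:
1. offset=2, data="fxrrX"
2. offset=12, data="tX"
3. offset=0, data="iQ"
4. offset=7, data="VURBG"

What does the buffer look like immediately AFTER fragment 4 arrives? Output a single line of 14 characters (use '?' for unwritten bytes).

Answer: iQfxrrXVURBGtX

Derivation:
Fragment 1: offset=2 data="fxrrX" -> buffer=??fxrrX???????
Fragment 2: offset=12 data="tX" -> buffer=??fxrrX?????tX
Fragment 3: offset=0 data="iQ" -> buffer=iQfxrrX?????tX
Fragment 4: offset=7 data="VURBG" -> buffer=iQfxrrXVURBGtX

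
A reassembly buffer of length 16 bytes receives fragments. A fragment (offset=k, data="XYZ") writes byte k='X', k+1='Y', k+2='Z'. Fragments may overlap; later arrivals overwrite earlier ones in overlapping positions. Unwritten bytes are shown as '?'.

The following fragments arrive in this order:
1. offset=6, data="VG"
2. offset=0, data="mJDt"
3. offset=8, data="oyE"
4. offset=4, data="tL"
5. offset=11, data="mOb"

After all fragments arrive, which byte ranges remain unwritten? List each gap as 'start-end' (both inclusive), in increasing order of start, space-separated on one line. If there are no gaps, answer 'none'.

Fragment 1: offset=6 len=2
Fragment 2: offset=0 len=4
Fragment 3: offset=8 len=3
Fragment 4: offset=4 len=2
Fragment 5: offset=11 len=3
Gaps: 14-15

Answer: 14-15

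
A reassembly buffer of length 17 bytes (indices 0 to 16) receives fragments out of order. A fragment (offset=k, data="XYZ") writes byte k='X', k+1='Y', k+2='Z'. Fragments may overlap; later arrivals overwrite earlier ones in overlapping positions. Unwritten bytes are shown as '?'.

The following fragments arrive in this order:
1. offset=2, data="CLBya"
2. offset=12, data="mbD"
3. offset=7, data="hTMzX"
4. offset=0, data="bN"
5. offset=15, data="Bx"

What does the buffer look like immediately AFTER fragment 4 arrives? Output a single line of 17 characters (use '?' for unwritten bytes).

Answer: bNCLByahTMzXmbD??

Derivation:
Fragment 1: offset=2 data="CLBya" -> buffer=??CLBya??????????
Fragment 2: offset=12 data="mbD" -> buffer=??CLBya?????mbD??
Fragment 3: offset=7 data="hTMzX" -> buffer=??CLByahTMzXmbD??
Fragment 4: offset=0 data="bN" -> buffer=bNCLByahTMzXmbD??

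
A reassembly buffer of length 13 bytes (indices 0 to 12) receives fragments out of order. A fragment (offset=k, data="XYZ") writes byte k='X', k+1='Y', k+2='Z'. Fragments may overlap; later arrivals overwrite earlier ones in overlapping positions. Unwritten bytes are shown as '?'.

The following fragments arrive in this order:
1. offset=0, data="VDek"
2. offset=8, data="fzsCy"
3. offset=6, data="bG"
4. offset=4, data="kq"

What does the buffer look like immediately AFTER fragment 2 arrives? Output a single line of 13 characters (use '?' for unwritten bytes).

Answer: VDek????fzsCy

Derivation:
Fragment 1: offset=0 data="VDek" -> buffer=VDek?????????
Fragment 2: offset=8 data="fzsCy" -> buffer=VDek????fzsCy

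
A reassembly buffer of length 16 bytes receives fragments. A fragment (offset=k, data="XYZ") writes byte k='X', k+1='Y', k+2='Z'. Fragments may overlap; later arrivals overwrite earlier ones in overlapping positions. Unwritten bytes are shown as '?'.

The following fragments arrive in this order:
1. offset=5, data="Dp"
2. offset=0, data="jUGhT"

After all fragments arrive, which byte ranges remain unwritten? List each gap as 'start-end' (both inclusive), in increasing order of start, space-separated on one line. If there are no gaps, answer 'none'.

Fragment 1: offset=5 len=2
Fragment 2: offset=0 len=5
Gaps: 7-15

Answer: 7-15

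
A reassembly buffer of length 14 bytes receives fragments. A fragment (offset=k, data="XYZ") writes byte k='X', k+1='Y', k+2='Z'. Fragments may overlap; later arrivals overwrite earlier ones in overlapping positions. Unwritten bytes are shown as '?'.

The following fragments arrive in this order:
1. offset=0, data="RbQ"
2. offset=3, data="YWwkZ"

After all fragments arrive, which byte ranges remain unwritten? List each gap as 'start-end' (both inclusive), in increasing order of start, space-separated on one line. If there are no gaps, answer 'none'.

Answer: 8-13

Derivation:
Fragment 1: offset=0 len=3
Fragment 2: offset=3 len=5
Gaps: 8-13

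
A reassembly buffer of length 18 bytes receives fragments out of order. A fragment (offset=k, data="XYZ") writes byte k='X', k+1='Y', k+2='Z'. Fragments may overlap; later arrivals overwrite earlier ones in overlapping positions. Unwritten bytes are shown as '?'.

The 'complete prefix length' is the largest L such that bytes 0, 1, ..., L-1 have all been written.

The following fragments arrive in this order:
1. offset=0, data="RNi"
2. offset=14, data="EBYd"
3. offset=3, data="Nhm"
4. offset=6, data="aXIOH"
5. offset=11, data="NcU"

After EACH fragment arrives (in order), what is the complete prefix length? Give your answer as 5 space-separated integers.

Fragment 1: offset=0 data="RNi" -> buffer=RNi??????????????? -> prefix_len=3
Fragment 2: offset=14 data="EBYd" -> buffer=RNi???????????EBYd -> prefix_len=3
Fragment 3: offset=3 data="Nhm" -> buffer=RNiNhm????????EBYd -> prefix_len=6
Fragment 4: offset=6 data="aXIOH" -> buffer=RNiNhmaXIOH???EBYd -> prefix_len=11
Fragment 5: offset=11 data="NcU" -> buffer=RNiNhmaXIOHNcUEBYd -> prefix_len=18

Answer: 3 3 6 11 18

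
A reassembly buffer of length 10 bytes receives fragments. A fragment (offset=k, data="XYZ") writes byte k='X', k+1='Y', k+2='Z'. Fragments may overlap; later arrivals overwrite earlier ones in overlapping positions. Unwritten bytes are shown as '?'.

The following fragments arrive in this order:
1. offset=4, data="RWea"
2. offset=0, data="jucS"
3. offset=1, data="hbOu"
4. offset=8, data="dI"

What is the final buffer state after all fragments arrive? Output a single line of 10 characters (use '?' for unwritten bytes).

Fragment 1: offset=4 data="RWea" -> buffer=????RWea??
Fragment 2: offset=0 data="jucS" -> buffer=jucSRWea??
Fragment 3: offset=1 data="hbOu" -> buffer=jhbOuWea??
Fragment 4: offset=8 data="dI" -> buffer=jhbOuWeadI

Answer: jhbOuWeadI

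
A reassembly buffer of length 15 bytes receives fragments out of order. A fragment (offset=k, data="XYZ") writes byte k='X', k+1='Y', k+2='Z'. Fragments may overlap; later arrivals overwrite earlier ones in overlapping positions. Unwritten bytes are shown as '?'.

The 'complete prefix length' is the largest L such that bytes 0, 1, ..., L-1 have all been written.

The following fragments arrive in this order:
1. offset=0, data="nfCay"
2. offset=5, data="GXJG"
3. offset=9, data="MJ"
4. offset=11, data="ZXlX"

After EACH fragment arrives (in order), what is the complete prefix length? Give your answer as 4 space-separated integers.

Fragment 1: offset=0 data="nfCay" -> buffer=nfCay?????????? -> prefix_len=5
Fragment 2: offset=5 data="GXJG" -> buffer=nfCayGXJG?????? -> prefix_len=9
Fragment 3: offset=9 data="MJ" -> buffer=nfCayGXJGMJ???? -> prefix_len=11
Fragment 4: offset=11 data="ZXlX" -> buffer=nfCayGXJGMJZXlX -> prefix_len=15

Answer: 5 9 11 15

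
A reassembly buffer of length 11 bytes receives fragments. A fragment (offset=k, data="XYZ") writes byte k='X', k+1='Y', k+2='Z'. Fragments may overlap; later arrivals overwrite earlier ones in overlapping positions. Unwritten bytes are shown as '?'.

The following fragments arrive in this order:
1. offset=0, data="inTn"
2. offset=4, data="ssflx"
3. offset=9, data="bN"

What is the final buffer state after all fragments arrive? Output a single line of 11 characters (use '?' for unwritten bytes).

Answer: inTnssflxbN

Derivation:
Fragment 1: offset=0 data="inTn" -> buffer=inTn???????
Fragment 2: offset=4 data="ssflx" -> buffer=inTnssflx??
Fragment 3: offset=9 data="bN" -> buffer=inTnssflxbN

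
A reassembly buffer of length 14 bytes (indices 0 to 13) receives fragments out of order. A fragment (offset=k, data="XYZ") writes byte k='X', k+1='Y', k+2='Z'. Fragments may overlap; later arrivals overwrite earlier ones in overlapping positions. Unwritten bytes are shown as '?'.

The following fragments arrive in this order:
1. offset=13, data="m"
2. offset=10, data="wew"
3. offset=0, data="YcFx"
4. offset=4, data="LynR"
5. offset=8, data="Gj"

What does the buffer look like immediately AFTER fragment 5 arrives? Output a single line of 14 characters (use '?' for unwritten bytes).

Fragment 1: offset=13 data="m" -> buffer=?????????????m
Fragment 2: offset=10 data="wew" -> buffer=??????????wewm
Fragment 3: offset=0 data="YcFx" -> buffer=YcFx??????wewm
Fragment 4: offset=4 data="LynR" -> buffer=YcFxLynR??wewm
Fragment 5: offset=8 data="Gj" -> buffer=YcFxLynRGjwewm

Answer: YcFxLynRGjwewm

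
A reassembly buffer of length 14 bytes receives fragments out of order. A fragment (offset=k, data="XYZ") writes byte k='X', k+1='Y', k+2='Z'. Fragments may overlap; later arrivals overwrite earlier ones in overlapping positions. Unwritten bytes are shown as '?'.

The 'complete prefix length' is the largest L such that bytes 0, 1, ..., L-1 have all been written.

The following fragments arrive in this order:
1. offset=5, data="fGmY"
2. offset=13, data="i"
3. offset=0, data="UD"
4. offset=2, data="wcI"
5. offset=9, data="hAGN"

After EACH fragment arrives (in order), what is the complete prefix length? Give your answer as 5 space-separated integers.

Answer: 0 0 2 9 14

Derivation:
Fragment 1: offset=5 data="fGmY" -> buffer=?????fGmY????? -> prefix_len=0
Fragment 2: offset=13 data="i" -> buffer=?????fGmY????i -> prefix_len=0
Fragment 3: offset=0 data="UD" -> buffer=UD???fGmY????i -> prefix_len=2
Fragment 4: offset=2 data="wcI" -> buffer=UDwcIfGmY????i -> prefix_len=9
Fragment 5: offset=9 data="hAGN" -> buffer=UDwcIfGmYhAGNi -> prefix_len=14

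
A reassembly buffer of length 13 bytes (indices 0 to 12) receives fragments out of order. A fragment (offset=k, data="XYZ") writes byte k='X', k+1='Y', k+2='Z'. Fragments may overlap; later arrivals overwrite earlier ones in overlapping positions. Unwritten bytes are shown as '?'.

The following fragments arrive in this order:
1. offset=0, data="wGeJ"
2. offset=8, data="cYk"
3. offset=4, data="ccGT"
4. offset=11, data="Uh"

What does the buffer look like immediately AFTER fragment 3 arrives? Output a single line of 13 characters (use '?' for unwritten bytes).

Answer: wGeJccGTcYk??

Derivation:
Fragment 1: offset=0 data="wGeJ" -> buffer=wGeJ?????????
Fragment 2: offset=8 data="cYk" -> buffer=wGeJ????cYk??
Fragment 3: offset=4 data="ccGT" -> buffer=wGeJccGTcYk??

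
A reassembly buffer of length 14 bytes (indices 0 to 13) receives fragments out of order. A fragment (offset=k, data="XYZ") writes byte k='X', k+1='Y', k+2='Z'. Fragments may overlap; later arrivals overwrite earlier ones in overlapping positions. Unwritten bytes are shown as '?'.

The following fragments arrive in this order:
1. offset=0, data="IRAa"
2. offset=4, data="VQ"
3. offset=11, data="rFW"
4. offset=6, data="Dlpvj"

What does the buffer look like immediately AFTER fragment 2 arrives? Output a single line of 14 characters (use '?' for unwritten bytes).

Answer: IRAaVQ????????

Derivation:
Fragment 1: offset=0 data="IRAa" -> buffer=IRAa??????????
Fragment 2: offset=4 data="VQ" -> buffer=IRAaVQ????????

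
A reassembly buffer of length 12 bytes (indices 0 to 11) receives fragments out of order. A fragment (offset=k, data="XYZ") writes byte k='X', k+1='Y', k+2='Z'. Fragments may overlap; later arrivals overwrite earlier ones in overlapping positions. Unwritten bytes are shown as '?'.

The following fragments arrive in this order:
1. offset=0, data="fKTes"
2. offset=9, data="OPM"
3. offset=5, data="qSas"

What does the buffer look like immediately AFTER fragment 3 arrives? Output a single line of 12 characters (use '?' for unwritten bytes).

Answer: fKTesqSasOPM

Derivation:
Fragment 1: offset=0 data="fKTes" -> buffer=fKTes???????
Fragment 2: offset=9 data="OPM" -> buffer=fKTes????OPM
Fragment 3: offset=5 data="qSas" -> buffer=fKTesqSasOPM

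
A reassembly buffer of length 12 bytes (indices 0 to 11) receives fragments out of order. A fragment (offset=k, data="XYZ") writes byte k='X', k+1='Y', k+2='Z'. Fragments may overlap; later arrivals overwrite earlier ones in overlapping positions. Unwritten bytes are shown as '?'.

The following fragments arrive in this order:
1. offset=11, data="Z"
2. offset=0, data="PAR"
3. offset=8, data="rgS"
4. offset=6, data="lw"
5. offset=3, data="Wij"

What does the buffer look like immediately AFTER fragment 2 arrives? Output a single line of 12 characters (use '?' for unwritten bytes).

Answer: PAR????????Z

Derivation:
Fragment 1: offset=11 data="Z" -> buffer=???????????Z
Fragment 2: offset=0 data="PAR" -> buffer=PAR????????Z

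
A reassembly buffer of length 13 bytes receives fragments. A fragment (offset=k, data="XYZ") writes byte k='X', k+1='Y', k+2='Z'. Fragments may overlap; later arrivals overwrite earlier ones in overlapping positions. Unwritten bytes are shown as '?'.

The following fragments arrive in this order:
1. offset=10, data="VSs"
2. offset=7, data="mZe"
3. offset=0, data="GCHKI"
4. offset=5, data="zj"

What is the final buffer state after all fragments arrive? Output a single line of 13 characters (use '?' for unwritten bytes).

Fragment 1: offset=10 data="VSs" -> buffer=??????????VSs
Fragment 2: offset=7 data="mZe" -> buffer=???????mZeVSs
Fragment 3: offset=0 data="GCHKI" -> buffer=GCHKI??mZeVSs
Fragment 4: offset=5 data="zj" -> buffer=GCHKIzjmZeVSs

Answer: GCHKIzjmZeVSs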